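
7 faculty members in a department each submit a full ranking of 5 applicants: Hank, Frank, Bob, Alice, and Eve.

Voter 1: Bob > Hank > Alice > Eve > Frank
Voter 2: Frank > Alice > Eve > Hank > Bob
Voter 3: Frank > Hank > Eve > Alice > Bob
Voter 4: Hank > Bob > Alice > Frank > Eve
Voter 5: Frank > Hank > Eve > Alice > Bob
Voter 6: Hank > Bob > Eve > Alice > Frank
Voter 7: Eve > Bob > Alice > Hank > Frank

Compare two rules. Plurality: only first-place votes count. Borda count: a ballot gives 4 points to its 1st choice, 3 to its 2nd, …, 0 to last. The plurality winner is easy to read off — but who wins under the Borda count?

Plurality first-place counts: Hank 2, Frank 3, Bob 1, Alice 0, Eve 1 → Frank.
Borda totals: Hank 19, Frank 13, Bob 13, Alice 12, Eve 13 → Hank.

Hank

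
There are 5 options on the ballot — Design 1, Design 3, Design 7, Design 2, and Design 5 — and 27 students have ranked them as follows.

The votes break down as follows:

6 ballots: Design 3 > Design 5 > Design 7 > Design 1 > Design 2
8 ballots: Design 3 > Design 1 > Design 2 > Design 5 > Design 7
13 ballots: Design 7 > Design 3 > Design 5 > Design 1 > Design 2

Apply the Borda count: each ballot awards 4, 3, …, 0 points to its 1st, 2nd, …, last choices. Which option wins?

Design 3

Borda scores:
  Design 1: 6·1 + 8·3 + 13·1 = 43
  Design 3: 6·4 + 8·4 + 13·3 = 95
  Design 7: 6·2 + 8·0 + 13·4 = 64
  Design 2: 6·0 + 8·2 + 13·0 = 16
  Design 5: 6·3 + 8·1 + 13·2 = 52
Design 3 has the highest total.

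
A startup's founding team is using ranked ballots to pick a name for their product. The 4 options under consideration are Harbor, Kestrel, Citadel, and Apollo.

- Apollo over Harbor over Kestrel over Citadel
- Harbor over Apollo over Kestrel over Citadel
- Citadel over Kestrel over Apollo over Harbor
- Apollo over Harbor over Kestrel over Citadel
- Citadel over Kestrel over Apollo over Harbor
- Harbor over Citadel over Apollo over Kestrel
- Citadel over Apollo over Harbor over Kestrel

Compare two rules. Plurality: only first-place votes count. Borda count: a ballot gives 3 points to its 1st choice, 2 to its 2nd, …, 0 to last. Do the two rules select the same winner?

No

Plurality first-place counts: Harbor 2, Kestrel 0, Citadel 3, Apollo 2 → Citadel.
Borda totals: Harbor 11, Kestrel 7, Citadel 11, Apollo 13 → Apollo.
The two rules disagree: plurality picks Citadel, Borda picks Apollo.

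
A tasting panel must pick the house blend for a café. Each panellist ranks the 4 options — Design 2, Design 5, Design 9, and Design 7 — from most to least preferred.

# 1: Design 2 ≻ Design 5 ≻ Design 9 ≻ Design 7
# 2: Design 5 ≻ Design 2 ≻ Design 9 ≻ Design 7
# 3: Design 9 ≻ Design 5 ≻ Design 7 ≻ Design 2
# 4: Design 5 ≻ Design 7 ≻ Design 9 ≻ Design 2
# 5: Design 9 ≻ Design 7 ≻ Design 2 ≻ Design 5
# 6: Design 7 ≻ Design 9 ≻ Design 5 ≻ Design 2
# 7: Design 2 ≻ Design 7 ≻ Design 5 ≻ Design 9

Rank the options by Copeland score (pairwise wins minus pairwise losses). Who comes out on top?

Pairwise results:
  Design 2 vs Design 5: Design 5 wins 4–3.
  Design 2 vs Design 9: Design 9 wins 4–3.
  Design 2 vs Design 7: Design 7 wins 4–3.
  Design 5 vs Design 9: Design 5 wins 4–3.
  Design 5 vs Design 7: Design 5 wins 4–3.
  Design 9 vs Design 7: Design 9 wins 4–3.
Copeland scores (wins − losses):
  Design 2: 0 − 3 = -3
  Design 5: 3 − 0 = 3
  Design 9: 2 − 1 = 1
  Design 7: 1 − 2 = -1
Design 5 has the best Copeland score.

Design 5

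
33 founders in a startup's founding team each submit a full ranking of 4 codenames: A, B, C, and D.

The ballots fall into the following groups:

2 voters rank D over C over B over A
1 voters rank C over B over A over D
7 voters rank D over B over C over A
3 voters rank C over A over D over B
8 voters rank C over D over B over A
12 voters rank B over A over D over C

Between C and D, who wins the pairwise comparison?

Ballots ranking C above D: 1+3+8 = 12.
Ballots ranking D above C: 2+7+12 = 21.
D wins the head-to-head, 21–12.

D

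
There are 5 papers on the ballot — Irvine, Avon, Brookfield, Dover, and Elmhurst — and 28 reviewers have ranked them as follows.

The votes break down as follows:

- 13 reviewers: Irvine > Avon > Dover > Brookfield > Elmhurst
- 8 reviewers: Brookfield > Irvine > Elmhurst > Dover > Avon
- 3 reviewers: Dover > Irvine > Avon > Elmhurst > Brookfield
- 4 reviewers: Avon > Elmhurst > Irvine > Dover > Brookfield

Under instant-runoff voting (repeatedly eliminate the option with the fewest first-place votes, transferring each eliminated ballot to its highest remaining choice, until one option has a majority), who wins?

Round 1: Irvine 13, Brookfield 8, Avon 4, Dover 3, Elmhurst 0. Elmhurst has the fewest and is eliminated.
Round 2: Irvine 13, Brookfield 8, Avon 4, Dover 3. Dover has the fewest and is eliminated.
Round 3: Irvine 16, Brookfield 8, Avon 4. Irvine has a majority.

Irvine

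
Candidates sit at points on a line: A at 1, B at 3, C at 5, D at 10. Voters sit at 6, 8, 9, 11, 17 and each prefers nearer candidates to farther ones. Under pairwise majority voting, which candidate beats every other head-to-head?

D

With single-peaked preferences on a line, the Condorcet winner is the candidate closest to the median voter.
The median voter (position 9) is closest to D at 10.
Check: D vs A — voters closer to D: 5 of 5.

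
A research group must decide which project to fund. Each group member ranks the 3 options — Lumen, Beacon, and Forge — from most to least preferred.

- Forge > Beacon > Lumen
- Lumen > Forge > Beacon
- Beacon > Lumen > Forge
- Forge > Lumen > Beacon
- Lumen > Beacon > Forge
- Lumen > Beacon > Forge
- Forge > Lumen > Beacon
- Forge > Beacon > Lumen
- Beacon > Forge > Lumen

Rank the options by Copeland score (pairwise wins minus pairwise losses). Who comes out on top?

Pairwise results:
  Lumen vs Beacon: Lumen wins 5–4.
  Lumen vs Forge: Forge wins 5–4.
  Beacon vs Forge: Forge wins 5–4.
Copeland scores (wins − losses):
  Lumen: 1 − 1 = 0
  Beacon: 0 − 2 = -2
  Forge: 2 − 0 = 2
Forge has the best Copeland score.

Forge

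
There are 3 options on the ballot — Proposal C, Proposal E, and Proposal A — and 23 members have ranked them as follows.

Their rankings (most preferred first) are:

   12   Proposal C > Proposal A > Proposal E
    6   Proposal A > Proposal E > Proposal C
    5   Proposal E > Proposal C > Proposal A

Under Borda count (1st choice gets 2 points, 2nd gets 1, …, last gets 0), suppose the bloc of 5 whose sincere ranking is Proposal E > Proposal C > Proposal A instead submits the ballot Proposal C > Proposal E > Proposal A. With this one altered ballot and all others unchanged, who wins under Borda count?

Borda totals with the altered ballot: Proposal C 34, Proposal E 11, Proposal A 24.
The winner is unchanged: still Proposal C.

Proposal C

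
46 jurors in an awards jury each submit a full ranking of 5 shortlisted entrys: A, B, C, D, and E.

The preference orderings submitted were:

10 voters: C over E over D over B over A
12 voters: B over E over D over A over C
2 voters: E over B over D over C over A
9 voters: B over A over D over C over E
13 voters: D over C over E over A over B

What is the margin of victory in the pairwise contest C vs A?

Ballots ranking C above A: 10+2+13 = 25.
Ballots ranking A above C: 12+9 = 21.
C wins 25–21, a margin of 4.

4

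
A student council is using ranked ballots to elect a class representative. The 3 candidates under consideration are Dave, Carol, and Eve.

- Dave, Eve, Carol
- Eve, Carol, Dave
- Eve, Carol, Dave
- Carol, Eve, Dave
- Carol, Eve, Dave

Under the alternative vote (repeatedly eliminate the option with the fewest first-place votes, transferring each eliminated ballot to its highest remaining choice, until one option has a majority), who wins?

Round 1: Carol 2, Eve 2, Dave 1. Dave has the fewest and is eliminated.
Round 2: Eve 3, Carol 2. Eve has a majority.

Eve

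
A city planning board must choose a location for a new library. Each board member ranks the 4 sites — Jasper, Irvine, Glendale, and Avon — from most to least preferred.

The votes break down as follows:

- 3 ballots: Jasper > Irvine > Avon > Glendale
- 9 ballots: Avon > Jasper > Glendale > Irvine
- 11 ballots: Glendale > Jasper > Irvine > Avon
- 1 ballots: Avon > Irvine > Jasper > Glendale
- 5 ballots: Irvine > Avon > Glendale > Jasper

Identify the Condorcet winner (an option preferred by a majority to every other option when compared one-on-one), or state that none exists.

None — there is no Condorcet winner

Head-to-head results (29 voters total):
Jasper vs Irvine: Jasper wins 23–6.
Jasper vs Glendale: Glendale wins 16–13.
Jasper vs Avon: Avon wins 15–14.
Irvine vs Glendale: Glendale wins 20–9.
Irvine vs Avon: Irvine wins 19–10.
Glendale vs Avon: Avon wins 18–11.
No candidate beats all others: Jasper beats Irvine beats Avon beats Jasper, a majority cycle.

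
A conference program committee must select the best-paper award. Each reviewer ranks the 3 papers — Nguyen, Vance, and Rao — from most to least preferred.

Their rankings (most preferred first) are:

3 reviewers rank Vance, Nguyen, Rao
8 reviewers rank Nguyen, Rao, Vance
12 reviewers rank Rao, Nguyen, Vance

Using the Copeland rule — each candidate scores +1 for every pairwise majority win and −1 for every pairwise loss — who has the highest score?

Pairwise results:
  Nguyen vs Vance: Nguyen wins 20–3.
  Nguyen vs Rao: Rao wins 12–11.
  Vance vs Rao: Rao wins 20–3.
Copeland scores (wins − losses):
  Nguyen: 1 − 1 = 0
  Vance: 0 − 2 = -2
  Rao: 2 − 0 = 2
Rao has the best Copeland score.

Rao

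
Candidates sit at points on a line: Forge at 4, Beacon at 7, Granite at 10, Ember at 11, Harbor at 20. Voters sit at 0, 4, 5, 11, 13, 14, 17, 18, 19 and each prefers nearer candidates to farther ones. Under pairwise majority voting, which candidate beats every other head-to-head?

With single-peaked preferences on a line, the Condorcet winner is the candidate closest to the median voter.
The median voter (position 13) is closest to Ember at 11.
Check: Ember vs Beacon — voters closer to Ember: 6 of 9.

Ember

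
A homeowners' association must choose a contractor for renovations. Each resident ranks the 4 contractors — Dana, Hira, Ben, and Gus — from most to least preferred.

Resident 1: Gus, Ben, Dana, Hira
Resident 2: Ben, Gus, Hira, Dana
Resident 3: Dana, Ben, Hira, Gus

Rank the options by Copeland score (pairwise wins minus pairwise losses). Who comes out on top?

Pairwise results:
  Dana vs Hira: Dana wins 2–1.
  Dana vs Ben: Ben wins 2–1.
  Dana vs Gus: Gus wins 2–1.
  Hira vs Ben: Ben wins 3–0.
  Hira vs Gus: Gus wins 2–1.
  Ben vs Gus: Ben wins 2–1.
Copeland scores (wins − losses):
  Dana: 1 − 2 = -1
  Hira: 0 − 3 = -3
  Ben: 3 − 0 = 3
  Gus: 2 − 1 = 1
Ben has the best Copeland score.

Ben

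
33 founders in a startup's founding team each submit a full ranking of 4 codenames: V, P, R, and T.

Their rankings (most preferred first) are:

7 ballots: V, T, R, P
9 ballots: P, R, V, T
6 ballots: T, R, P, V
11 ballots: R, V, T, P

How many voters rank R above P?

Ballots ranking R above P: 7+6+11 = 24.
Ballots ranking P above R: 9.
So 24 of 33 voters prefer R to P.

24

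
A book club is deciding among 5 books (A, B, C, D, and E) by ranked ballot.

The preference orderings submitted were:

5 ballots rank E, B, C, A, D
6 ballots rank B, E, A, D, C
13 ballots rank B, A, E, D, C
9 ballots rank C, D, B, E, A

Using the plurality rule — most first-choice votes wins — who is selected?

B

First-place vote totals:
  A: 0
  B: 19
  C: 9
  D: 0
  E: 5
B has the most first-place votes.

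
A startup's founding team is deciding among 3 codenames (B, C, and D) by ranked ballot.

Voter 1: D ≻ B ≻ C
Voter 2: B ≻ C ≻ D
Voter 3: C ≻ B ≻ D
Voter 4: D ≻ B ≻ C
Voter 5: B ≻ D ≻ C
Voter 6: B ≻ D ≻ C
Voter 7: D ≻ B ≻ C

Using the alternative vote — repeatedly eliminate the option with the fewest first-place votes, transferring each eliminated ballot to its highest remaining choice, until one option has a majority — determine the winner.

Round 1: B 3, D 3, C 1. C has the fewest and is eliminated.
Round 2: B 4, D 3. B has a majority.

B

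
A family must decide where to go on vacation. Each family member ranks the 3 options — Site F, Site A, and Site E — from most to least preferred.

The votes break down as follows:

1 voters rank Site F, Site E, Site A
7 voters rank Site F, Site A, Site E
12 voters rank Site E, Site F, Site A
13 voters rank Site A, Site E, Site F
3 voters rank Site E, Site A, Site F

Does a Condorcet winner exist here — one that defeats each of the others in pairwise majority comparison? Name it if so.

No Condorcet winner

Head-to-head results (36 voters total):
Site F vs Site A: Site F wins 20–16.
Site F vs Site E: Site E wins 28–8.
Site A vs Site E: Site A wins 20–16.
No candidate beats all others: Site F beats Site A beats Site E beats Site F, a majority cycle.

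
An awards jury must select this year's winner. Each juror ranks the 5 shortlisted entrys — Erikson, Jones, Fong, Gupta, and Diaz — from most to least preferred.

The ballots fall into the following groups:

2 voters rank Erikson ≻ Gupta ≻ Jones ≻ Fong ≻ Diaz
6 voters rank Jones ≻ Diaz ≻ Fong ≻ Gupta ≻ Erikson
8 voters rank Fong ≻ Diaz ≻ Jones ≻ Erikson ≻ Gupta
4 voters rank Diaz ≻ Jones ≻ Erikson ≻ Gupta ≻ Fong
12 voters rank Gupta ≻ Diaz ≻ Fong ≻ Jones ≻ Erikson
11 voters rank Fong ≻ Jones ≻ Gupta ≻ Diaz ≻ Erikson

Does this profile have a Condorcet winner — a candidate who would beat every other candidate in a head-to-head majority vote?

Head-to-head results (43 voters total):
Erikson vs Jones: Jones wins 41–2.
Erikson vs Fong: Fong wins 37–6.
Erikson vs Gupta: Gupta wins 29–14.
Erikson vs Diaz: Diaz wins 41–2.
Jones vs Fong: Fong wins 31–12.
Jones vs Gupta: Jones wins 29–14.
Jones vs Diaz: Diaz wins 24–19.
Fong vs Gupta: Fong wins 25–18.
Fong vs Diaz: Diaz wins 22–21.
Gupta vs Diaz: Gupta wins 25–18.
No candidate beats all others: Jones beats Gupta beats Diaz beats Jones, a majority cycle.

No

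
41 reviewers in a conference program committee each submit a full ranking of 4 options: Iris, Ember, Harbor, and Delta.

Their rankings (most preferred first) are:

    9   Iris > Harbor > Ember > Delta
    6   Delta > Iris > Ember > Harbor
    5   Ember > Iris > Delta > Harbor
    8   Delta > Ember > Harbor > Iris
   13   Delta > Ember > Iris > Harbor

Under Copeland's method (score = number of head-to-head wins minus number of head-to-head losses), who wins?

Delta

Pairwise results:
  Iris vs Ember: Ember wins 26–15.
  Iris vs Harbor: Iris wins 33–8.
  Iris vs Delta: Delta wins 27–14.
  Ember vs Harbor: Ember wins 32–9.
  Ember vs Delta: Delta wins 27–14.
  Harbor vs Delta: Delta wins 32–9.
Copeland scores (wins − losses):
  Iris: 1 − 2 = -1
  Ember: 2 − 1 = 1
  Harbor: 0 − 3 = -3
  Delta: 3 − 0 = 3
Delta has the best Copeland score.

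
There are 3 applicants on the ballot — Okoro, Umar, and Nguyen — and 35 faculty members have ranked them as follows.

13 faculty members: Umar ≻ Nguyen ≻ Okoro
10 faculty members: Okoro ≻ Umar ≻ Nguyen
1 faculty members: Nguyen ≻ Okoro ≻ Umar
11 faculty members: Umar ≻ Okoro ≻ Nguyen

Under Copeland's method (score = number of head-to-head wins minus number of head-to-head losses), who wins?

Pairwise results:
  Okoro vs Umar: Umar wins 24–11.
  Okoro vs Nguyen: Okoro wins 21–14.
  Umar vs Nguyen: Umar wins 34–1.
Copeland scores (wins − losses):
  Okoro: 1 − 1 = 0
  Umar: 2 − 0 = 2
  Nguyen: 0 − 2 = -2
Umar has the best Copeland score.

Umar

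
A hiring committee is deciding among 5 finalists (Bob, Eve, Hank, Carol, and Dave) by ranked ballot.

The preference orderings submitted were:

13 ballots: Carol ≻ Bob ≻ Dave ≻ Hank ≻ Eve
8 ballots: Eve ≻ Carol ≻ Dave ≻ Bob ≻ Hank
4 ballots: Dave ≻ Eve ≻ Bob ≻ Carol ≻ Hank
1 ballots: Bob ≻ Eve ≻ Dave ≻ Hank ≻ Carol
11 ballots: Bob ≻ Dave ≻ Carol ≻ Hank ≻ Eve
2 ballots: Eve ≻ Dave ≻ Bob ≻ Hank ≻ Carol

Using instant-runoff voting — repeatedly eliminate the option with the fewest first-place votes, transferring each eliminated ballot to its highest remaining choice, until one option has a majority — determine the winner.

Round 1: Carol 13, Bob 12, Eve 10, Dave 4, Hank 0. Hank has the fewest and is eliminated.
Round 2: Carol 13, Bob 12, Eve 10, Dave 4. Dave has the fewest and is eliminated.
Round 3: Eve 14, Carol 13, Bob 12. Bob has the fewest and is eliminated.
Round 4: Carol 24, Eve 15. Carol has a majority.

Carol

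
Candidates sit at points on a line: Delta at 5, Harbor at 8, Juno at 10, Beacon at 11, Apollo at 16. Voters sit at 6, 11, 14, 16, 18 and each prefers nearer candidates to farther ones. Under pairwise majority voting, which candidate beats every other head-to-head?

With single-peaked preferences on a line, the Condorcet winner is the candidate closest to the median voter.
The median voter (position 14) is closest to Apollo at 16.
Check: Apollo vs Juno — voters closer to Apollo: 3 of 5.

Apollo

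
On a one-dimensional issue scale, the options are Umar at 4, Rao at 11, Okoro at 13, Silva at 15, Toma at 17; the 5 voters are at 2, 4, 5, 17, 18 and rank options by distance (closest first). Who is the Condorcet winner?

With single-peaked preferences on a line, the Condorcet winner is the candidate closest to the median voter.
The median voter (position 5) is closest to Umar at 4.
Check: Umar vs Okoro — voters closer to Umar: 3 of 5.

Umar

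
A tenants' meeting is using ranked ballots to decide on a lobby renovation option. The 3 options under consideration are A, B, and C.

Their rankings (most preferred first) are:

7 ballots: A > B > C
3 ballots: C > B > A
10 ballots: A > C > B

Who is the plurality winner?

First-place vote totals:
  A: 17
  B: 0
  C: 3
A has the most first-place votes.

A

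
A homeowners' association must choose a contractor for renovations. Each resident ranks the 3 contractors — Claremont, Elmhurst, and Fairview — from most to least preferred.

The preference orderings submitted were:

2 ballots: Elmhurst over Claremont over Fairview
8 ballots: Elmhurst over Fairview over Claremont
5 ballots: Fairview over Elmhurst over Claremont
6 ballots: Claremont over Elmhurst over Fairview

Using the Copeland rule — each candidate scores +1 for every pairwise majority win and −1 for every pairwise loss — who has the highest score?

Pairwise results:
  Claremont vs Elmhurst: Elmhurst wins 15–6.
  Claremont vs Fairview: Fairview wins 13–8.
  Elmhurst vs Fairview: Elmhurst wins 16–5.
Copeland scores (wins − losses):
  Claremont: 0 − 2 = -2
  Elmhurst: 2 − 0 = 2
  Fairview: 1 − 1 = 0
Elmhurst has the best Copeland score.

Elmhurst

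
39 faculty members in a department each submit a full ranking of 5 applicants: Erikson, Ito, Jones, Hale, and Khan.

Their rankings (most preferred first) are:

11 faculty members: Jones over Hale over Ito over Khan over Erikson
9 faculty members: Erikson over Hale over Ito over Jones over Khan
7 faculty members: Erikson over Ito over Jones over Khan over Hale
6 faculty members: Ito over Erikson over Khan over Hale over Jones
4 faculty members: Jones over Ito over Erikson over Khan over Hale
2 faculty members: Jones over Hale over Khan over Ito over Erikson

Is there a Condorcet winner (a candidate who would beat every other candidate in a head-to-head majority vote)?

No

Head-to-head results (39 voters total):
Erikson vs Ito: Ito wins 23–16.
Erikson vs Jones: Erikson wins 22–17.
Erikson vs Hale: Erikson wins 26–13.
Erikson vs Khan: Erikson wins 26–13.
Ito vs Jones: Ito wins 22–17.
Ito vs Hale: Hale wins 22–17.
Ito vs Khan: Ito wins 37–2.
Jones vs Hale: Jones wins 24–15.
Jones vs Khan: Jones wins 33–6.
Hale vs Khan: Hale wins 22–17.
No candidate beats all others: Erikson beats Hale beats Ito beats Erikson, a majority cycle.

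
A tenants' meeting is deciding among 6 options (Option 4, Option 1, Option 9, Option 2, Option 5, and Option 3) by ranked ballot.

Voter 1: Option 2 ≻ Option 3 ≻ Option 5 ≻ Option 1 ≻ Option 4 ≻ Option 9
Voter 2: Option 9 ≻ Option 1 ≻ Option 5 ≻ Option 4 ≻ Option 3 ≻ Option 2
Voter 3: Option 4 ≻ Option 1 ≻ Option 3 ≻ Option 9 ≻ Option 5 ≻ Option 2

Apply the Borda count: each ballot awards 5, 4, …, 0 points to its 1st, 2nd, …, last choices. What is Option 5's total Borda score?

Borda scores:
  Option 4: 1 + 2 + 5 = 8
  Option 1: 2 + 4 + 4 = 10
  Option 9: 0 + 5 + 2 = 7
  Option 2: 5 + 0 + 0 = 5
  Option 5: 3 + 3 + 1 = 7
  Option 3: 4 + 1 + 3 = 8

7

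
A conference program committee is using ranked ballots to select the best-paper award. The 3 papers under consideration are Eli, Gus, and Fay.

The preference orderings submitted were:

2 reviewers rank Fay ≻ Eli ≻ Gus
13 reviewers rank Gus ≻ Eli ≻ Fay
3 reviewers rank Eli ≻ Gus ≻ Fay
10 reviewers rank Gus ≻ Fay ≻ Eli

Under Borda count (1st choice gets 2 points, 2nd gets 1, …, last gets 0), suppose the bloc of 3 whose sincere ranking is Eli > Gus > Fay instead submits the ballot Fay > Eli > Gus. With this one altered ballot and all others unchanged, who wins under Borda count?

Borda totals with the altered ballot: Eli 18, Gus 46, Fay 20.
The winner is unchanged: still Gus.

Gus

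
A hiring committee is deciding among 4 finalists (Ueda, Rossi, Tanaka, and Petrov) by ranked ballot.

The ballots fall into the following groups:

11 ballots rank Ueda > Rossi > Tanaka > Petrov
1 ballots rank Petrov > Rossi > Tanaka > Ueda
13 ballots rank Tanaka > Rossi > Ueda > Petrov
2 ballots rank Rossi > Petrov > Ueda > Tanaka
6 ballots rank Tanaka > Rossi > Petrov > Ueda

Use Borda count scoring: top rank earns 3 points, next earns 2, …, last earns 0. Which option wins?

Borda scores:
  Ueda: 11·3 + 0 + 13·1 + 2·1 + 6·0 = 48
  Rossi: 11·2 + 2 + 13·2 + 2·3 + 6·2 = 68
  Tanaka: 11·1 + 1 + 13·3 + 2·0 + 6·3 = 69
  Petrov: 11·0 + 3 + 13·0 + 2·2 + 6·1 = 13
Tanaka has the highest total.

Tanaka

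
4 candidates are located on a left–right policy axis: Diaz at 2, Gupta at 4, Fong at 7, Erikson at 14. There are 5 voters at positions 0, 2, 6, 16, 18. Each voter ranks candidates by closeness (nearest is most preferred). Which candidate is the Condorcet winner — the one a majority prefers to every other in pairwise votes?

Fong

With single-peaked preferences on a line, the Condorcet winner is the candidate closest to the median voter.
The median voter (position 6) is closest to Fong at 7.
Check: Fong vs Gupta — voters closer to Fong: 3 of 5.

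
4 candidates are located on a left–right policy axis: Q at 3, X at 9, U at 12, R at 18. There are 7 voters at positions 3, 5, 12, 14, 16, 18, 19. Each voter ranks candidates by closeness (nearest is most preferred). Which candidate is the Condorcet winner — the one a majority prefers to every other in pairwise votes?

With single-peaked preferences on a line, the Condorcet winner is the candidate closest to the median voter.
The median voter (position 14) is closest to U at 12.
Check: U vs Q — voters closer to U: 5 of 7.

U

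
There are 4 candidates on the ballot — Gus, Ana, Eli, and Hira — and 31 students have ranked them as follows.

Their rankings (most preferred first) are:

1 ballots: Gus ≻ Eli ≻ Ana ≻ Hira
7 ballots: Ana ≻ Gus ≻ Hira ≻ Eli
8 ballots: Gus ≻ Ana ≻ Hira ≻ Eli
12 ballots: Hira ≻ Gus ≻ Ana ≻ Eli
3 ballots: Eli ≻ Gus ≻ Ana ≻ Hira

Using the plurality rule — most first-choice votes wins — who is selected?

Hira

First-place vote totals:
  Gus: 9
  Ana: 7
  Eli: 3
  Hira: 12
Hira has the most first-place votes.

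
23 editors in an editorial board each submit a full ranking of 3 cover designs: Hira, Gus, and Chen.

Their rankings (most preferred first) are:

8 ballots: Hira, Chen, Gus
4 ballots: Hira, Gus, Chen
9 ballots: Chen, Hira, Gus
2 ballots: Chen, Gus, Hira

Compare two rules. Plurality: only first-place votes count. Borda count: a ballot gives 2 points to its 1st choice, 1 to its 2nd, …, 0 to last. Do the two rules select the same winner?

Plurality first-place counts: Hira 12, Gus 0, Chen 11 → Hira.
Borda totals: Hira 33, Gus 6, Chen 30 → Hira.
The two rules agree on Hira.

Yes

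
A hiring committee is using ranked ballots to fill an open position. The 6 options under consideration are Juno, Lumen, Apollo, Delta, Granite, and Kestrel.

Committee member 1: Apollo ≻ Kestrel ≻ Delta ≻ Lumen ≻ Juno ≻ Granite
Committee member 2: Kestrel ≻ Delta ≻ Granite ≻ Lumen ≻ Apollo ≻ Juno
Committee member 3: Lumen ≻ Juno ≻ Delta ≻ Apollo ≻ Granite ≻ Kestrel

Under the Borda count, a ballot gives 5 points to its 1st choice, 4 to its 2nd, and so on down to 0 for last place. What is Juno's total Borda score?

5

Borda scores:
  Juno: 1 + 0 + 4 = 5
  Lumen: 2 + 2 + 5 = 9
  Apollo: 5 + 1 + 2 = 8
  Delta: 3 + 4 + 3 = 10
  Granite: 0 + 3 + 1 = 4
  Kestrel: 4 + 5 + 0 = 9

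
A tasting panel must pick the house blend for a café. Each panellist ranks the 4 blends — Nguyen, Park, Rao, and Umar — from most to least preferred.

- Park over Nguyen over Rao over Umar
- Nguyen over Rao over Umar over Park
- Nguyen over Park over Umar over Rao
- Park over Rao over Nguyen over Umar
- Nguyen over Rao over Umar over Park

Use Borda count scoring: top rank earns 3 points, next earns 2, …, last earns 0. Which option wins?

Borda scores:
  Nguyen: 2 + 3 + 3 + 1 + 3 = 12
  Park: 3 + 0 + 2 + 3 + 0 = 8
  Rao: 1 + 2 + 0 + 2 + 2 = 7
  Umar: 0 + 1 + 1 + 0 + 1 = 3
Nguyen has the highest total.

Nguyen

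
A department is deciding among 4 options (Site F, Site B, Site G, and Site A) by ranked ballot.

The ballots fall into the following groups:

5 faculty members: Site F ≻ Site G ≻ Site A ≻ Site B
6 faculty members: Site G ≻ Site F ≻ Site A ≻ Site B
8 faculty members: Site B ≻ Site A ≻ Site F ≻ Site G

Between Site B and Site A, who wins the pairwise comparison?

Site A

Ballots ranking Site B above Site A: 8.
Ballots ranking Site A above Site B: 5+6 = 11.
Site A wins the head-to-head, 11–8.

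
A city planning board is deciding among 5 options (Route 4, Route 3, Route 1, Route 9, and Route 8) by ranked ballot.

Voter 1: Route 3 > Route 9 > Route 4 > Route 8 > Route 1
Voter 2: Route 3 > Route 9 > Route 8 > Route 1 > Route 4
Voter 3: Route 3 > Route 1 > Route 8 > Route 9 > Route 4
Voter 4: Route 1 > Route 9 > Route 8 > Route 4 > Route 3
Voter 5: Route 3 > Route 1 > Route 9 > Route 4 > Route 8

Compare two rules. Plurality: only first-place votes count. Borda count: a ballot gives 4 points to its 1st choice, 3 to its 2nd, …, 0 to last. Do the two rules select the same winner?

Yes

Plurality first-place counts: Route 4 0, Route 3 4, Route 1 1, Route 9 0, Route 8 0 → Route 3.
Borda totals: Route 4 4, Route 3 16, Route 1 11, Route 9 12, Route 8 7 → Route 3.
The two rules agree on Route 3.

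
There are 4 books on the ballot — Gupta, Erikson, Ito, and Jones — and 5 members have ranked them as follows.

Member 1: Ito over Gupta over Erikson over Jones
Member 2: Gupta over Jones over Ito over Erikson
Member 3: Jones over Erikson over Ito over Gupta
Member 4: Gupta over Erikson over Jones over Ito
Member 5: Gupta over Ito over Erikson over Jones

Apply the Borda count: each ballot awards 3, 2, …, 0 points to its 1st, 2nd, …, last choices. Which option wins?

Gupta

Borda scores:
  Gupta: 2 + 3 + 0 + 3 + 3 = 11
  Erikson: 1 + 0 + 2 + 2 + 1 = 6
  Ito: 3 + 1 + 1 + 0 + 2 = 7
  Jones: 0 + 2 + 3 + 1 + 0 = 6
Gupta has the highest total.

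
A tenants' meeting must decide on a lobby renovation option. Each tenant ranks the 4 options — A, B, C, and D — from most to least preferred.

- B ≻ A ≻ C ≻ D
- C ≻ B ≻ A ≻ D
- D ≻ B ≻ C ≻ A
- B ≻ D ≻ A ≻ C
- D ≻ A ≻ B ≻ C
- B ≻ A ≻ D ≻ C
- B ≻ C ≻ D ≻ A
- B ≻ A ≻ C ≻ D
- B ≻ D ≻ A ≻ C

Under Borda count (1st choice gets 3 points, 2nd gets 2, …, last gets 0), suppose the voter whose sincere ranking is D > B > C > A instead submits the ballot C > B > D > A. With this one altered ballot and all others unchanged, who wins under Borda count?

B

Borda totals with the altered ballot: A 11, B 23, C 10, D 10.
The winner is unchanged: still B.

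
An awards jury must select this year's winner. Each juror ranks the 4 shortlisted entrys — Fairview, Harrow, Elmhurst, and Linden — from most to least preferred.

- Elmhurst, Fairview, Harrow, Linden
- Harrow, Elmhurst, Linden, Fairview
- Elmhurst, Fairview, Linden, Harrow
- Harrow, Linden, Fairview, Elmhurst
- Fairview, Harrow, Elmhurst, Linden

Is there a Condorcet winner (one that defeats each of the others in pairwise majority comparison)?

Head-to-head results (5 voters total):
Fairview vs Harrow: Fairview wins 3–2.
Fairview vs Elmhurst: Elmhurst wins 3–2.
Fairview vs Linden: Fairview wins 3–2.
Harrow vs Elmhurst: Harrow wins 3–2.
Harrow vs Linden: Harrow wins 4–1.
Elmhurst vs Linden: Elmhurst wins 4–1.
No candidate beats all others: Fairview beats Harrow beats Elmhurst beats Fairview, a majority cycle.

No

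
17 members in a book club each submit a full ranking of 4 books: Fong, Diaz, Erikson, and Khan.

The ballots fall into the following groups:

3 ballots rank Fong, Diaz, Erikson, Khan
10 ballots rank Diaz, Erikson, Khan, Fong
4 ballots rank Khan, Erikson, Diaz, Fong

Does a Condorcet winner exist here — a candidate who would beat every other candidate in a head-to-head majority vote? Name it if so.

Diaz

Head-to-head results (17 voters total):
Fong vs Diaz: Diaz wins 14–3.
Fong vs Erikson: Erikson wins 14–3.
Fong vs Khan: Khan wins 14–3.
Diaz vs Erikson: Diaz wins 13–4.
Diaz vs Khan: Diaz wins 13–4.
Erikson vs Khan: Erikson wins 13–4.
Diaz beats each rival — Fong (14–3), Erikson (13–4), Khan (13–4) — so Diaz is the Condorcet winner.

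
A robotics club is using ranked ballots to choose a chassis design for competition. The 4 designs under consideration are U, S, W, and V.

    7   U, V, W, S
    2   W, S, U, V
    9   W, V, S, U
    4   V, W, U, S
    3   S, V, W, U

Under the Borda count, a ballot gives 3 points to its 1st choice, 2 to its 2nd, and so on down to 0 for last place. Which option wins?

Borda scores:
  U: 7·3 + 2·1 + 9·0 + 4·1 + 3·0 = 27
  S: 7·0 + 2·2 + 9·1 + 4·0 + 3·3 = 22
  W: 7·1 + 2·3 + 9·3 + 4·2 + 3·1 = 51
  V: 7·2 + 2·0 + 9·2 + 4·3 + 3·2 = 50
W has the highest total.

W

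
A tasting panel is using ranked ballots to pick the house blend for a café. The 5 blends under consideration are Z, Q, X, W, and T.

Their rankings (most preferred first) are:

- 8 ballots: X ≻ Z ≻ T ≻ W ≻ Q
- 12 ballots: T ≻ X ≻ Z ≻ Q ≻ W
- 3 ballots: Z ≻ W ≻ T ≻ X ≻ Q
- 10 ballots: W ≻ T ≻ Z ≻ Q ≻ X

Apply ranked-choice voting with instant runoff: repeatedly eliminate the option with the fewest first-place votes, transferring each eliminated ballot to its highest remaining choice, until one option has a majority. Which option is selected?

T

Round 1: T 12, W 10, X 8, Z 3, Q 0. Q has the fewest and is eliminated.
Round 2: T 12, W 10, X 8, Z 3. Z has the fewest and is eliminated.
Round 3: W 13, T 12, X 8. X has the fewest and is eliminated.
Round 4: T 20, W 13. T has a majority.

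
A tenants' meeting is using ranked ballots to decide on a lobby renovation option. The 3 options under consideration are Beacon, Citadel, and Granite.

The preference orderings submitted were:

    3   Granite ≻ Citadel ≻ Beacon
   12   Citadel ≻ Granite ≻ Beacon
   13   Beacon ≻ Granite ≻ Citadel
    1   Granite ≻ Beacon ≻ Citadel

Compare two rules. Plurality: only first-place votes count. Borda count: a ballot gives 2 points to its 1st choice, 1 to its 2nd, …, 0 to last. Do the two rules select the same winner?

Plurality first-place counts: Beacon 13, Citadel 12, Granite 4 → Beacon.
Borda totals: Beacon 27, Citadel 27, Granite 33 → Granite.
The two rules disagree: plurality picks Beacon, Borda picks Granite.

No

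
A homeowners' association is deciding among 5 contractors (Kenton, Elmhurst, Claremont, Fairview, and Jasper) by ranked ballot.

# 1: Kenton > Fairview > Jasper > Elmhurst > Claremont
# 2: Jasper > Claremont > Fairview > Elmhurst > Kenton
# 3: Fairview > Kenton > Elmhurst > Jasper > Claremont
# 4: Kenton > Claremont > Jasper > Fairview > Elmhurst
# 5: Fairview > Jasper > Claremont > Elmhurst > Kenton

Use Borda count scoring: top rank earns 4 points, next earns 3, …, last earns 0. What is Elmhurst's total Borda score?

Borda scores:
  Kenton: 4 + 0 + 3 + 4 + 0 = 11
  Elmhurst: 1 + 1 + 2 + 0 + 1 = 5
  Claremont: 0 + 3 + 0 + 3 + 2 = 8
  Fairview: 3 + 2 + 4 + 1 + 4 = 14
  Jasper: 2 + 4 + 1 + 2 + 3 = 12

5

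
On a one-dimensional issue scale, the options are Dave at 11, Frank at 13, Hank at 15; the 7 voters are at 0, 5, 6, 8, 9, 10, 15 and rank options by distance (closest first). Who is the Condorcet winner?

With single-peaked preferences on a line, the Condorcet winner is the candidate closest to the median voter.
The median voter (position 8) is closest to Dave at 11.
Check: Dave vs Hank — voters closer to Dave: 6 of 7.

Dave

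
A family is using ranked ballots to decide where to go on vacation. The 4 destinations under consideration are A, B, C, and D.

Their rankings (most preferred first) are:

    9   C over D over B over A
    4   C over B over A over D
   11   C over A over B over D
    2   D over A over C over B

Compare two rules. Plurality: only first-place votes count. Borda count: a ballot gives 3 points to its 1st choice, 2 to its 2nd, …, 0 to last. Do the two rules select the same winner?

Yes

Plurality first-place counts: A 0, B 0, C 24, D 2 → C.
Borda totals: A 30, B 28, C 74, D 24 → C.
The two rules agree on C.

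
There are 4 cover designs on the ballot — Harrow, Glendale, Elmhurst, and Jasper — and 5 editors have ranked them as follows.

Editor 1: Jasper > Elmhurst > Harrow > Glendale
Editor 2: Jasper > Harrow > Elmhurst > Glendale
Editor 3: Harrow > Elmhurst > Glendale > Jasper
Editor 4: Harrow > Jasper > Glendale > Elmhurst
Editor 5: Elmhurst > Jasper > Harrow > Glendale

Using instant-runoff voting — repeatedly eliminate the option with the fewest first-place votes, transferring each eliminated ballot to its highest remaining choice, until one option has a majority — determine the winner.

Round 1: Harrow 2, Jasper 2, Elmhurst 1, Glendale 0. Glendale has the fewest and is eliminated.
Round 2: Harrow 2, Jasper 2, Elmhurst 1. Elmhurst has the fewest and is eliminated.
Round 3: Jasper 3, Harrow 2. Jasper has a majority.

Jasper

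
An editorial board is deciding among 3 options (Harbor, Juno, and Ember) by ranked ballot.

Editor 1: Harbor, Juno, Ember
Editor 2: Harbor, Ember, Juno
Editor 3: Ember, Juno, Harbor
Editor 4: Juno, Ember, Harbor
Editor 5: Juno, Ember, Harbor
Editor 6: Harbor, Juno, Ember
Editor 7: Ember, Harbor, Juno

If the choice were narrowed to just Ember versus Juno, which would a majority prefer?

Juno

Ballots ranking Ember above Juno: 3.
Ballots ranking Juno above Ember: 4.
Juno wins the head-to-head, 4–3.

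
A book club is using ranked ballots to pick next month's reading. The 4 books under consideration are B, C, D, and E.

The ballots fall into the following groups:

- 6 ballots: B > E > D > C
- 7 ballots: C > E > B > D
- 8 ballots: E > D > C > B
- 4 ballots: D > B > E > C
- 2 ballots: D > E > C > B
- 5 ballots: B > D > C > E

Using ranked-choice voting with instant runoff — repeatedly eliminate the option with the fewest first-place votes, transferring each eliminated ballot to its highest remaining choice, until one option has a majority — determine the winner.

E

Round 1: B 11, E 8, C 7, D 6. D has the fewest and is eliminated.
Round 2: B 15, E 10, C 7. C has the fewest and is eliminated.
Round 3: E 17, B 15. E has a majority.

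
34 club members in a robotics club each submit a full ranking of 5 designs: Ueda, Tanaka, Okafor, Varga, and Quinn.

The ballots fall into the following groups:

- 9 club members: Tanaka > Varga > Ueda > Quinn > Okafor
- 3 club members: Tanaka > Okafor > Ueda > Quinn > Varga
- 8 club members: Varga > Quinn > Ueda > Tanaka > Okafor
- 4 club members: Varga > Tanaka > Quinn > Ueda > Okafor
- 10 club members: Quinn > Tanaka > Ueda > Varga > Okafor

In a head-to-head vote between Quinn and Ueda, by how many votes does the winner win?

Ballots ranking Quinn above Ueda: 8+4+10 = 22.
Ballots ranking Ueda above Quinn: 9+3 = 12.
Quinn wins 22–12, a margin of 10.

10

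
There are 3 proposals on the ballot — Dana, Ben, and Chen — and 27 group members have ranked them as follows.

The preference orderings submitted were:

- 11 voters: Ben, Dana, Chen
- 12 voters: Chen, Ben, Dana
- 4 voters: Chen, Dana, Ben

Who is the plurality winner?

Chen

First-place vote totals:
  Dana: 0
  Ben: 11
  Chen: 16
Chen has the most first-place votes.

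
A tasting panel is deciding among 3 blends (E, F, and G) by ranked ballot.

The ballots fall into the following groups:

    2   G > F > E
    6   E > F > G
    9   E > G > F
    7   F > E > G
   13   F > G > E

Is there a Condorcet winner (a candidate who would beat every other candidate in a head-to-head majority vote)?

Head-to-head results (37 voters total):
E vs F: F wins 22–15.
E vs G: E wins 22–15.
F vs G: F wins 26–11.
F beats each rival — E (22–15), G (26–11) — so F is the Condorcet winner.

Yes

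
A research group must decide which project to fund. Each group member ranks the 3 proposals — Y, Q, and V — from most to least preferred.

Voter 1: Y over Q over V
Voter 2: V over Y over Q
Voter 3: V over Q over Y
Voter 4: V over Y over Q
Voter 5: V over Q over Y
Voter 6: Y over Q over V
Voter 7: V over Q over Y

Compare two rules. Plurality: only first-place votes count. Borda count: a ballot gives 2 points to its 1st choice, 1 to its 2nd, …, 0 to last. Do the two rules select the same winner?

Yes

Plurality first-place counts: Y 2, Q 0, V 5 → V.
Borda totals: Y 6, Q 5, V 10 → V.
The two rules agree on V.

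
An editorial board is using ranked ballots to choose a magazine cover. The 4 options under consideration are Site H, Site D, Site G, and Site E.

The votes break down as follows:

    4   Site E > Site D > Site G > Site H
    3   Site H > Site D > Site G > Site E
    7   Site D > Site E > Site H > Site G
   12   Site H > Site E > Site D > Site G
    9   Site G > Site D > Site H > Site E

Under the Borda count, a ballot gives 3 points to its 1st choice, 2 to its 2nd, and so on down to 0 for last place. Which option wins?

Borda scores:
  Site H: 4·0 + 3·3 + 7·1 + 12·3 + 9·1 = 61
  Site D: 4·2 + 3·2 + 7·3 + 12·1 + 9·2 = 65
  Site G: 4·1 + 3·1 + 7·0 + 12·0 + 9·3 = 34
  Site E: 4·3 + 3·0 + 7·2 + 12·2 + 9·0 = 50
Site D has the highest total.

Site D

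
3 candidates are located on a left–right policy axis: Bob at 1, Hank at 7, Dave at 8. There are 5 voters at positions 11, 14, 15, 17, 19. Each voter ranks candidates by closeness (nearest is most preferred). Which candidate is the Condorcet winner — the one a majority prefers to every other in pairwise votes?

With single-peaked preferences on a line, the Condorcet winner is the candidate closest to the median voter.
The median voter (position 15) is closest to Dave at 8.
Check: Dave vs Hank — voters closer to Dave: 5 of 5.

Dave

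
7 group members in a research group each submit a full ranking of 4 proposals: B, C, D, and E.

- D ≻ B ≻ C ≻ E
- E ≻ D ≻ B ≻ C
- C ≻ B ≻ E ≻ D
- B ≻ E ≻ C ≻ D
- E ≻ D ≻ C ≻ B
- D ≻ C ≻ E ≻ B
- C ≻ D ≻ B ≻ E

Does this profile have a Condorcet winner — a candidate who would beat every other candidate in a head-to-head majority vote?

Head-to-head results (7 voters total):
B vs C: C wins 4–3.
B vs D: D wins 5–2.
B vs E: B wins 4–3.
C vs D: D wins 4–3.
C vs E: C wins 4–3.
D vs E: E wins 4–3.
No candidate beats all others: B beats E beats D beats B, a majority cycle.

No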